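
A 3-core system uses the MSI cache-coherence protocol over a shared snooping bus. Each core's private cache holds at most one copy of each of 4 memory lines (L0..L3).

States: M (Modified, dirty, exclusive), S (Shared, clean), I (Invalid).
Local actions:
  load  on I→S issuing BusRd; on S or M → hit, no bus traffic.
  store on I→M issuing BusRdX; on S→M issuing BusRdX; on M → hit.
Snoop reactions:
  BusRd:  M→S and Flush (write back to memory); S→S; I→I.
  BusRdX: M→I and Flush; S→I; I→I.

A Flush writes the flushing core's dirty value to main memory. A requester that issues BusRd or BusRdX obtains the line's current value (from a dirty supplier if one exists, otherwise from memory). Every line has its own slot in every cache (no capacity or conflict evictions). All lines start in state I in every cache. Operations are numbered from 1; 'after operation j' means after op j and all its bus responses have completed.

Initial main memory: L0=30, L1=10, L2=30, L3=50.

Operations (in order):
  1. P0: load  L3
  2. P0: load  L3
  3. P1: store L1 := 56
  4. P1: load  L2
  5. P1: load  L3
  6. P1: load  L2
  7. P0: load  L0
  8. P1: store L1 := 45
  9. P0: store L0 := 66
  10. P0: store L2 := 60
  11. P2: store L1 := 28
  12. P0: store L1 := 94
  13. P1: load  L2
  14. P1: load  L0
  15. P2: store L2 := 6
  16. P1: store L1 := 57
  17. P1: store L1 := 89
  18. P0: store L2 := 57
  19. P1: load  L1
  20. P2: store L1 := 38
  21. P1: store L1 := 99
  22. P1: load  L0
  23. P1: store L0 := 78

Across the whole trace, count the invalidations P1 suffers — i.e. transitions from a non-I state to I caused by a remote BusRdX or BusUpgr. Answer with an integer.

invalidations = 4

step 1: P0: load  L3  ⟶  SII  (L3)  txn=BusRd  M[L3]=50
step 2: P0: load  L3  ⟶  SII  (L3)  txn=∅  M[L3]=50
step 3: P1: store L1 := 56  ⟶  IMI  (L1)  txn=BusRdX  M[L1]=10
step 4: P1: load  L2  ⟶  ISI  (L2)  txn=BusRd  M[L2]=30
step 5: P1: load  L3  ⟶  SSI  (L3)  txn=BusRd  M[L3]=50
step 6: P1: load  L2  ⟶  ISI  (L2)  txn=∅  M[L2]=30
step 7: P0: load  L0  ⟶  SII  (L0)  txn=BusRd  M[L0]=30
step 8: P1: store L1 := 45  ⟶  IMI  (L1)  txn=∅  M[L1]=10
step 9: P0: store L0 := 66  ⟶  MII  (L0)  txn=BusRdX  M[L0]=30
step 10: P0: store L2 := 60  ⟶  MII  (L2)  txn=BusRdX  M[L2]=30
step 11: P2: store L1 := 28  ⟶  IIM  (L1)  txn=BusRdX+Flush  M[L1]=45
step 12: P0: store L1 := 94  ⟶  MII  (L1)  txn=BusRdX+Flush  M[L1]=28
step 13: P1: load  L2  ⟶  SSI  (L2)  txn=BusRd+Flush  M[L2]=60
step 14: P1: load  L0  ⟶  SSI  (L0)  txn=BusRd+Flush  M[L0]=66
step 15: P2: store L2 := 6  ⟶  IIM  (L2)  txn=BusRdX  M[L2]=60
step 16: P1: store L1 := 57  ⟶  IMI  (L1)  txn=BusRdX+Flush  M[L1]=94
step 17: P1: store L1 := 89  ⟶  IMI  (L1)  txn=∅  M[L1]=94
step 18: P0: store L2 := 57  ⟶  MII  (L2)  txn=BusRdX+Flush  M[L2]=6
step 19: P1: load  L1  ⟶  IMI  (L1)  txn=∅  M[L1]=94
step 20: P2: store L1 := 38  ⟶  IIM  (L1)  txn=BusRdX+Flush  M[L1]=89
step 21: P1: store L1 := 99  ⟶  IMI  (L1)  txn=BusRdX+Flush  M[L1]=38
step 22: P1: load  L0  ⟶  SSI  (L0)  txn=∅  M[L0]=66
step 23: P1: store L0 := 78  ⟶  IMI  (L0)  txn=BusRdX  M[L0]=66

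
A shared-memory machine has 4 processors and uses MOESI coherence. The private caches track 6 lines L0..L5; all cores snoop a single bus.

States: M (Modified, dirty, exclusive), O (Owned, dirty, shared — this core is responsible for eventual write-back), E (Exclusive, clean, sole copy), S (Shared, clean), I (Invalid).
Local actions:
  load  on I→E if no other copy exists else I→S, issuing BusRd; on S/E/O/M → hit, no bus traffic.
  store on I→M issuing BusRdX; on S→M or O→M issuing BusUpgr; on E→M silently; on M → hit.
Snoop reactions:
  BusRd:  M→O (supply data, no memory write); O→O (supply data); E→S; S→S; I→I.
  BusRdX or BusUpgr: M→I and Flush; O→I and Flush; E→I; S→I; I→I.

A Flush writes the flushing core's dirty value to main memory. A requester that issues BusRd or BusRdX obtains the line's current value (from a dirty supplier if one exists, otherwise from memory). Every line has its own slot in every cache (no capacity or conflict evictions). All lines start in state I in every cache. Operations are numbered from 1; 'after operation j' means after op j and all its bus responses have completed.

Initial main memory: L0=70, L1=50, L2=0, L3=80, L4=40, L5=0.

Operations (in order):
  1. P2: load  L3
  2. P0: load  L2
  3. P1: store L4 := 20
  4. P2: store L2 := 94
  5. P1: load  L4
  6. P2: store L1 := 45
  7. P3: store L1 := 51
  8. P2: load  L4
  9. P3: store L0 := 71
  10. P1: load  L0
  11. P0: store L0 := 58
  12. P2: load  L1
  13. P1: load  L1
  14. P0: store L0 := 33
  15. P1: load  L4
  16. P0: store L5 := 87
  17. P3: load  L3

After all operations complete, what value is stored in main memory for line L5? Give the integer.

memory[L5] = 0

1. P2: load  L3  bus=[BusRd]  L3: P0=I P1=I P2=E P3=I  mem[L3]=80
2. P0: load  L2  bus=[BusRd]  L2: P0=E P1=I P2=I P3=I  mem[L2]=0
3. P1: store L4 := 20  bus=[BusRdX]  L4: P0=I P1=M P2=I P3=I  mem[L4]=40
4. P2: store L2 := 94  bus=[BusRdX]  L2: P0=I P1=I P2=M P3=I  mem[L2]=0
5. P1: load  L4  bus=[-]  L4: P0=I P1=M P2=I P3=I  mem[L4]=40
6. P2: store L1 := 45  bus=[BusRdX]  L1: P0=I P1=I P2=M P3=I  mem[L1]=50
7. P3: store L1 := 51  bus=[BusRdX,Flush]  L1: P0=I P1=I P2=I P3=M  mem[L1]=45
8. P2: load  L4  bus=[BusRd]  L4: P0=I P1=O P2=S P3=I  mem[L4]=40
9. P3: store L0 := 71  bus=[BusRdX]  L0: P0=I P1=I P2=I P3=M  mem[L0]=70
10. P1: load  L0  bus=[BusRd]  L0: P0=I P1=S P2=I P3=O  mem[L0]=70
11. P0: store L0 := 58  bus=[BusRdX,Flush]  L0: P0=M P1=I P2=I P3=I  mem[L0]=71
12. P2: load  L1  bus=[BusRd]  L1: P0=I P1=I P2=S P3=O  mem[L1]=45
13. P1: load  L1  bus=[BusRd]  L1: P0=I P1=S P2=S P3=O  mem[L1]=45
14. P0: store L0 := 33  bus=[-]  L0: P0=M P1=I P2=I P3=I  mem[L0]=71
15. P1: load  L4  bus=[-]  L4: P0=I P1=O P2=S P3=I  mem[L4]=40
16. P0: store L5 := 87  bus=[BusRdX]  L5: P0=M P1=I P2=I P3=I  mem[L5]=0
17. P3: load  L3  bus=[BusRd]  L3: P0=I P1=I P2=S P3=S  mem[L3]=80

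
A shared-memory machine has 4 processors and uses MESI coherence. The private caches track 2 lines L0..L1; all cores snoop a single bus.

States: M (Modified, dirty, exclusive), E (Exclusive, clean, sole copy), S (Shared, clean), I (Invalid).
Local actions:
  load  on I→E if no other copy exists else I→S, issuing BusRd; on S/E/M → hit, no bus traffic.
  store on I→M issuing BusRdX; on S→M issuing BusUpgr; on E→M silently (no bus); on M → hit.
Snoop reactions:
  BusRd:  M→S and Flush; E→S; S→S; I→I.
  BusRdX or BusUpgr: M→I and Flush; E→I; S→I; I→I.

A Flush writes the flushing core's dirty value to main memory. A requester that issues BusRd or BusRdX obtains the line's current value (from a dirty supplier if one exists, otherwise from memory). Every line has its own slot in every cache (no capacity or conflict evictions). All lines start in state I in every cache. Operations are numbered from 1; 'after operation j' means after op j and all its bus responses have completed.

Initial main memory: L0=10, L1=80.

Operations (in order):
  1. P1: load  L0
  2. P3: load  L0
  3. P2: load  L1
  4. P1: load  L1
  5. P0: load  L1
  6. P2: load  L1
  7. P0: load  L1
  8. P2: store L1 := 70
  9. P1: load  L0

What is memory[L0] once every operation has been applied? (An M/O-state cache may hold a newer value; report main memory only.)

memory[L0] = 10

  op1 P1: load  L0 → I/E/I/I on L0; bus BusRd; mem=10
  op2 P3: load  L0 → I/S/I/S on L0; bus BusRd; mem=10
  op3 P2: load  L1 → I/I/E/I on L1; bus BusRd; mem=80
  op4 P1: load  L1 → I/S/S/I on L1; bus BusRd; mem=80
  op5 P0: load  L1 → S/S/S/I on L1; bus BusRd; mem=80
  op6 P2: load  L1 → S/S/S/I on L1; bus (none); mem=80
  op7 P0: load  L1 → S/S/S/I on L1; bus (none); mem=80
  op8 P2: store L1 := 70 → I/I/M/I on L1; bus BusUpgr; mem=80
  op9 P1: load  L0 → I/S/I/S on L0; bus (none); mem=10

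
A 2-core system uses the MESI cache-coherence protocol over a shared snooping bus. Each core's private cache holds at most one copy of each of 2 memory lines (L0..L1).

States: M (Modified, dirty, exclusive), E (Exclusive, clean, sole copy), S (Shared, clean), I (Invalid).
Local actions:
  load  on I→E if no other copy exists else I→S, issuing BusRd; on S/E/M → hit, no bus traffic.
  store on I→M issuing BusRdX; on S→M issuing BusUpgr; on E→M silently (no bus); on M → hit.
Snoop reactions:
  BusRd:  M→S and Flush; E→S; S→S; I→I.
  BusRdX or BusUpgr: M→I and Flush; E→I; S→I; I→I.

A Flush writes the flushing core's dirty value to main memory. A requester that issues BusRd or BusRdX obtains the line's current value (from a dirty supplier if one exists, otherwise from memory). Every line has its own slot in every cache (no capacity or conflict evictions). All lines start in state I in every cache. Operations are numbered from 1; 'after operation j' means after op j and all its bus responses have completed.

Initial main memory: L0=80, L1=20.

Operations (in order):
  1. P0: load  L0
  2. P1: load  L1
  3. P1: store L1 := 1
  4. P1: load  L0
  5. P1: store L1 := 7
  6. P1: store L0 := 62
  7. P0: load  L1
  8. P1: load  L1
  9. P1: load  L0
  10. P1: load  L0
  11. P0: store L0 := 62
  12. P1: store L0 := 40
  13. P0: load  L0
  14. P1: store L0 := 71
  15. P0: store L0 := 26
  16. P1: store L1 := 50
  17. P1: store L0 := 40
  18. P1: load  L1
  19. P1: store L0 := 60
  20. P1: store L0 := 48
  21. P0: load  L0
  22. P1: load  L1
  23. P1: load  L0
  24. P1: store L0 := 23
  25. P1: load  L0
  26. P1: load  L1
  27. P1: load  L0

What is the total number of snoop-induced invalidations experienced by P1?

invalidations = 2

step 1: P0: load  L0  ⟶  EI  (L0)  txn=BusRd  M[L0]=80
step 2: P1: load  L1  ⟶  IE  (L1)  txn=BusRd  M[L1]=20
step 3: P1: store L1 := 1  ⟶  IM  (L1)  txn=∅  M[L1]=20
step 4: P1: load  L0  ⟶  SS  (L0)  txn=BusRd  M[L0]=80
step 5: P1: store L1 := 7  ⟶  IM  (L1)  txn=∅  M[L1]=20
step 6: P1: store L0 := 62  ⟶  IM  (L0)  txn=BusUpgr  M[L0]=80
step 7: P0: load  L1  ⟶  SS  (L1)  txn=BusRd+Flush  M[L1]=7
step 8: P1: load  L1  ⟶  SS  (L1)  txn=∅  M[L1]=7
step 9: P1: load  L0  ⟶  IM  (L0)  txn=∅  M[L0]=80
step 10: P1: load  L0  ⟶  IM  (L0)  txn=∅  M[L0]=80
step 11: P0: store L0 := 62  ⟶  MI  (L0)  txn=BusRdX+Flush  M[L0]=62
step 12: P1: store L0 := 40  ⟶  IM  (L0)  txn=BusRdX+Flush  M[L0]=62
step 13: P0: load  L0  ⟶  SS  (L0)  txn=BusRd+Flush  M[L0]=40
step 14: P1: store L0 := 71  ⟶  IM  (L0)  txn=BusUpgr  M[L0]=40
step 15: P0: store L0 := 26  ⟶  MI  (L0)  txn=BusRdX+Flush  M[L0]=71
step 16: P1: store L1 := 50  ⟶  IM  (L1)  txn=BusUpgr  M[L1]=7
step 17: P1: store L0 := 40  ⟶  IM  (L0)  txn=BusRdX+Flush  M[L0]=26
step 18: P1: load  L1  ⟶  IM  (L1)  txn=∅  M[L1]=7
step 19: P1: store L0 := 60  ⟶  IM  (L0)  txn=∅  M[L0]=26
step 20: P1: store L0 := 48  ⟶  IM  (L0)  txn=∅  M[L0]=26
step 21: P0: load  L0  ⟶  SS  (L0)  txn=BusRd+Flush  M[L0]=48
step 22: P1: load  L1  ⟶  IM  (L1)  txn=∅  M[L1]=7
step 23: P1: load  L0  ⟶  SS  (L0)  txn=∅  M[L0]=48
step 24: P1: store L0 := 23  ⟶  IM  (L0)  txn=BusUpgr  M[L0]=48
step 25: P1: load  L0  ⟶  IM  (L0)  txn=∅  M[L0]=48
step 26: P1: load  L1  ⟶  IM  (L1)  txn=∅  M[L1]=7
step 27: P1: load  L0  ⟶  IM  (L0)  txn=∅  M[L0]=48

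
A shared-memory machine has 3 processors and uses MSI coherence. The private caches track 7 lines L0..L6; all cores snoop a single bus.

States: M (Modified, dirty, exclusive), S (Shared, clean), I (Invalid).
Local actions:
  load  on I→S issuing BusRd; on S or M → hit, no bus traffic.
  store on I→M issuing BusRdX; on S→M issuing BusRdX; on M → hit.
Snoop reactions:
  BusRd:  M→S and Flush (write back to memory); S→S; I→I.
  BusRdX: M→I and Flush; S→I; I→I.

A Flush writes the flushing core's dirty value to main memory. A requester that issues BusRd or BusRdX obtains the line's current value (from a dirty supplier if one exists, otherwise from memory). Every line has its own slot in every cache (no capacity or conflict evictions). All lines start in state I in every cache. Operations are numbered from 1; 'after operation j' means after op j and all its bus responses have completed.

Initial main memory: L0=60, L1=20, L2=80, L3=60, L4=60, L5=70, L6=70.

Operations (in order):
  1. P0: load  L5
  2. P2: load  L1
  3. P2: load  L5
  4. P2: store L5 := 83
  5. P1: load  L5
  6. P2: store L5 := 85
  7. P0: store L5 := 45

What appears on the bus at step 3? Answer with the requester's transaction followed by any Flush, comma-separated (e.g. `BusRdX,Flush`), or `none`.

step 1: P0: load  L5  ⟶  SII  (L5)  txn=BusRd  M[L5]=70
step 2: P2: load  L1  ⟶  IIS  (L1)  txn=BusRd  M[L1]=20
step 3: P2: load  L5  ⟶  SIS  (L5)  txn=BusRd  M[L5]=70
step 4: P2: store L5 := 83  ⟶  IIM  (L5)  txn=BusRdX  M[L5]=70
step 5: P1: load  L5  ⟶  ISS  (L5)  txn=BusRd+Flush  M[L5]=83
step 6: P2: store L5 := 85  ⟶  IIM  (L5)  txn=BusRdX  M[L5]=83
step 7: P0: store L5 := 45  ⟶  MII  (L5)  txn=BusRdX+Flush  M[L5]=85

bus = BusRd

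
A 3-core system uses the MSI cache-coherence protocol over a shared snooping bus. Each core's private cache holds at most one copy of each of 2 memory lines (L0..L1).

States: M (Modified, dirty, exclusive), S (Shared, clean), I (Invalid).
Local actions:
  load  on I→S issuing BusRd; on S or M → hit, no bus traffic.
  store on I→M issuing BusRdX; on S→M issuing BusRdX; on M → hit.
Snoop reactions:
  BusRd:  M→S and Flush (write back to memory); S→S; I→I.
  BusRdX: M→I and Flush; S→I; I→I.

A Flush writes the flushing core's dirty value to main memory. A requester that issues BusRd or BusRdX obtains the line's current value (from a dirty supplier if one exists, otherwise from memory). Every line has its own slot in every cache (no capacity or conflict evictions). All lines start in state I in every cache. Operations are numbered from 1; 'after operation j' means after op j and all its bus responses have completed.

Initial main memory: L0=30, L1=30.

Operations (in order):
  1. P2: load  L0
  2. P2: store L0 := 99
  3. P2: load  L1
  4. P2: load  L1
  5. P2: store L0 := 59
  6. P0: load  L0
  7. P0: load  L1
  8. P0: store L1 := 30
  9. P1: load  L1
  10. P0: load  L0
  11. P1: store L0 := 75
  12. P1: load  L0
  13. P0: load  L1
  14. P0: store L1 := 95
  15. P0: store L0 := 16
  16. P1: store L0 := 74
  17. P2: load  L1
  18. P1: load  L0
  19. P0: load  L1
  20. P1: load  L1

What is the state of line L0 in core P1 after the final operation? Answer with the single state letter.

state = M

[1] P2: load  L0 | P0:I, P1:I, P2:S(30) | bus: BusRd
[2] P2: store L0 := 99 | P0:I, P1:I, P2:M(99) | bus: BusRdX
[3] P2: load  L1 | P0:I, P1:I, P2:S(30) | bus: BusRd
[4] P2: load  L1 | P0:I, P1:I, P2:S(30) | bus: none
[5] P2: store L0 := 59 | P0:I, P1:I, P2:M(59) | bus: none
[6] P0: load  L0 | P0:S(59), P1:I, P2:S(59) | bus: BusRd,Flush
[7] P0: load  L1 | P0:S(30), P1:I, P2:S(30) | bus: BusRd
[8] P0: store L1 := 30 | P0:M(30), P1:I, P2:I | bus: BusRdX
[9] P1: load  L1 | P0:S(30), P1:S(30), P2:I | bus: BusRd,Flush
[10] P0: load  L0 | P0:S(59), P1:I, P2:S(59) | bus: none
[11] P1: store L0 := 75 | P0:I, P1:M(75), P2:I | bus: BusRdX
[12] P1: load  L0 | P0:I, P1:M(75), P2:I | bus: none
[13] P0: load  L1 | P0:S(30), P1:S(30), P2:I | bus: none
[14] P0: store L1 := 95 | P0:M(95), P1:I, P2:I | bus: BusRdX
[15] P0: store L0 := 16 | P0:M(16), P1:I, P2:I | bus: BusRdX,Flush
[16] P1: store L0 := 74 | P0:I, P1:M(74), P2:I | bus: BusRdX,Flush
[17] P2: load  L1 | P0:S(95), P1:I, P2:S(95) | bus: BusRd,Flush
[18] P1: load  L0 | P0:I, P1:M(74), P2:I | bus: none
[19] P0: load  L1 | P0:S(95), P1:I, P2:S(95) | bus: none
[20] P1: load  L1 | P0:S(95), P1:S(95), P2:S(95) | bus: BusRd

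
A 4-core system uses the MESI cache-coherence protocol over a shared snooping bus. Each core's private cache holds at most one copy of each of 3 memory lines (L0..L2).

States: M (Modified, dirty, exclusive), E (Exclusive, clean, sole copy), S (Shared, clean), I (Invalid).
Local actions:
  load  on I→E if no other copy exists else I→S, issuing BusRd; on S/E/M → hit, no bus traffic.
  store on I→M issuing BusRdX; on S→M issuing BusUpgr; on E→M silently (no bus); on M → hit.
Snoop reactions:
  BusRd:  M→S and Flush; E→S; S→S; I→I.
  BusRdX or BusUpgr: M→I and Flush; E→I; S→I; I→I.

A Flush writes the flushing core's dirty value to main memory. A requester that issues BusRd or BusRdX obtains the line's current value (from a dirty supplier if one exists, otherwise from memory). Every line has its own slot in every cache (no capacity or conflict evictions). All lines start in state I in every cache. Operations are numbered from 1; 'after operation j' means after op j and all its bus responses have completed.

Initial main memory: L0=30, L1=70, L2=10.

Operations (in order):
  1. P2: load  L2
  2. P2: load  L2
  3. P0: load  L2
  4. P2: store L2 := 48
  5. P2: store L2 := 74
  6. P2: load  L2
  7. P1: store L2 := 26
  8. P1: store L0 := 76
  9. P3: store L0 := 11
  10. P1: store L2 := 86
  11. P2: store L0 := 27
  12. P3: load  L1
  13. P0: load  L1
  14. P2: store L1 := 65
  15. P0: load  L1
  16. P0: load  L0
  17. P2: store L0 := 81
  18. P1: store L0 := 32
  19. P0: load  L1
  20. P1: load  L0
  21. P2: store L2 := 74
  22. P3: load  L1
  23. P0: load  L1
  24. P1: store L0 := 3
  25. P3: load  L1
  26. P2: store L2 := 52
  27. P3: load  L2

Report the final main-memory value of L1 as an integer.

memory[L1] = 65

1. P2: load  L2  bus=[BusRd]  L2: P0=I P1=I P2=E P3=I  mem[L2]=10
2. P2: load  L2  bus=[-]  L2: P0=I P1=I P2=E P3=I  mem[L2]=10
3. P0: load  L2  bus=[BusRd]  L2: P0=S P1=I P2=S P3=I  mem[L2]=10
4. P2: store L2 := 48  bus=[BusUpgr]  L2: P0=I P1=I P2=M P3=I  mem[L2]=10
5. P2: store L2 := 74  bus=[-]  L2: P0=I P1=I P2=M P3=I  mem[L2]=10
6. P2: load  L2  bus=[-]  L2: P0=I P1=I P2=M P3=I  mem[L2]=10
7. P1: store L2 := 26  bus=[BusRdX,Flush]  L2: P0=I P1=M P2=I P3=I  mem[L2]=74
8. P1: store L0 := 76  bus=[BusRdX]  L0: P0=I P1=M P2=I P3=I  mem[L0]=30
9. P3: store L0 := 11  bus=[BusRdX,Flush]  L0: P0=I P1=I P2=I P3=M  mem[L0]=76
10. P1: store L2 := 86  bus=[-]  L2: P0=I P1=M P2=I P3=I  mem[L2]=74
11. P2: store L0 := 27  bus=[BusRdX,Flush]  L0: P0=I P1=I P2=M P3=I  mem[L0]=11
12. P3: load  L1  bus=[BusRd]  L1: P0=I P1=I P2=I P3=E  mem[L1]=70
13. P0: load  L1  bus=[BusRd]  L1: P0=S P1=I P2=I P3=S  mem[L1]=70
14. P2: store L1 := 65  bus=[BusRdX]  L1: P0=I P1=I P2=M P3=I  mem[L1]=70
15. P0: load  L1  bus=[BusRd,Flush]  L1: P0=S P1=I P2=S P3=I  mem[L1]=65
16. P0: load  L0  bus=[BusRd,Flush]  L0: P0=S P1=I P2=S P3=I  mem[L0]=27
17. P2: store L0 := 81  bus=[BusUpgr]  L0: P0=I P1=I P2=M P3=I  mem[L0]=27
18. P1: store L0 := 32  bus=[BusRdX,Flush]  L0: P0=I P1=M P2=I P3=I  mem[L0]=81
19. P0: load  L1  bus=[-]  L1: P0=S P1=I P2=S P3=I  mem[L1]=65
20. P1: load  L0  bus=[-]  L0: P0=I P1=M P2=I P3=I  mem[L0]=81
21. P2: store L2 := 74  bus=[BusRdX,Flush]  L2: P0=I P1=I P2=M P3=I  mem[L2]=86
22. P3: load  L1  bus=[BusRd]  L1: P0=S P1=I P2=S P3=S  mem[L1]=65
23. P0: load  L1  bus=[-]  L1: P0=S P1=I P2=S P3=S  mem[L1]=65
24. P1: store L0 := 3  bus=[-]  L0: P0=I P1=M P2=I P3=I  mem[L0]=81
25. P3: load  L1  bus=[-]  L1: P0=S P1=I P2=S P3=S  mem[L1]=65
26. P2: store L2 := 52  bus=[-]  L2: P0=I P1=I P2=M P3=I  mem[L2]=86
27. P3: load  L2  bus=[BusRd,Flush]  L2: P0=I P1=I P2=S P3=S  mem[L2]=52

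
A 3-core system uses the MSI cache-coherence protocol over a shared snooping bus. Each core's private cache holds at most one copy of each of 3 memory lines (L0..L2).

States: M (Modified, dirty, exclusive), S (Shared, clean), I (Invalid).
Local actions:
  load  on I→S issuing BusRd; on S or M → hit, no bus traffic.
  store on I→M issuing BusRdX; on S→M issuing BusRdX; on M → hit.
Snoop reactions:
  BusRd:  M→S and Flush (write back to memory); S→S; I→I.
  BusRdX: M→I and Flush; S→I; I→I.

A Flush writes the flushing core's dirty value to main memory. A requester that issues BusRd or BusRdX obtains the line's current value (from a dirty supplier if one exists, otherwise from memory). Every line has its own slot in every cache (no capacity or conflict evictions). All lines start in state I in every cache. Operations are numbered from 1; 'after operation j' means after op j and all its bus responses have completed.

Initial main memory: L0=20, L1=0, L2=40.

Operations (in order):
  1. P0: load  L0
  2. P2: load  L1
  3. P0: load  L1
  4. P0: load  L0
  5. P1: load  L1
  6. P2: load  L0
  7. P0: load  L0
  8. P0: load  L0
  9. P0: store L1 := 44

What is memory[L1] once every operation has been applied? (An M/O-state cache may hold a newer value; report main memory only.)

memory[L1] = 0

[1] P0: load  L0 | P0:S(20), P1:I, P2:I | bus: BusRd
[2] P2: load  L1 | P0:I, P1:I, P2:S(0) | bus: BusRd
[3] P0: load  L1 | P0:S(0), P1:I, P2:S(0) | bus: BusRd
[4] P0: load  L0 | P0:S(20), P1:I, P2:I | bus: none
[5] P1: load  L1 | P0:S(0), P1:S(0), P2:S(0) | bus: BusRd
[6] P2: load  L0 | P0:S(20), P1:I, P2:S(20) | bus: BusRd
[7] P0: load  L0 | P0:S(20), P1:I, P2:S(20) | bus: none
[8] P0: load  L0 | P0:S(20), P1:I, P2:S(20) | bus: none
[9] P0: store L1 := 44 | P0:M(44), P1:I, P2:I | bus: BusRdX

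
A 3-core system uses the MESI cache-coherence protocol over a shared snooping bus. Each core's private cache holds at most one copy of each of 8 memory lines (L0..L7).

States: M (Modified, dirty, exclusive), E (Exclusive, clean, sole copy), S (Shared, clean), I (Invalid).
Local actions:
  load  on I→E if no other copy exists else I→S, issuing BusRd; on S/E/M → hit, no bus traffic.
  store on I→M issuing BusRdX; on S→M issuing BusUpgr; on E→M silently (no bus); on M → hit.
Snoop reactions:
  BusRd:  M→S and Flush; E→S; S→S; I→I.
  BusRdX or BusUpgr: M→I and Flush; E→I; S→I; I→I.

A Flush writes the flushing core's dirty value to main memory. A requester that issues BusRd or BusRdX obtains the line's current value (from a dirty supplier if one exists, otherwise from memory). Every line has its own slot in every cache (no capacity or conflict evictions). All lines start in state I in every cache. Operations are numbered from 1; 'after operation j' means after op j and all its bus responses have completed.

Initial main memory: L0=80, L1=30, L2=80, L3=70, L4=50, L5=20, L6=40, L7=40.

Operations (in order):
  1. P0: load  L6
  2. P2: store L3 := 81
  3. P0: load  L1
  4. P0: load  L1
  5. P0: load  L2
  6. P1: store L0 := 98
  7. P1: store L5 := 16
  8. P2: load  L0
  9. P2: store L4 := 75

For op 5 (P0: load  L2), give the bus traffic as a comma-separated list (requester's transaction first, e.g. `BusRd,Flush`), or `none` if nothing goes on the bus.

1. P0: load  L6  bus=[BusRd]  L6: P0=E P1=I P2=I  mem[L6]=40
2. P2: store L3 := 81  bus=[BusRdX]  L3: P0=I P1=I P2=M  mem[L3]=70
3. P0: load  L1  bus=[BusRd]  L1: P0=E P1=I P2=I  mem[L1]=30
4. P0: load  L1  bus=[-]  L1: P0=E P1=I P2=I  mem[L1]=30
5. P0: load  L2  bus=[BusRd]  L2: P0=E P1=I P2=I  mem[L2]=80
6. P1: store L0 := 98  bus=[BusRdX]  L0: P0=I P1=M P2=I  mem[L0]=80
7. P1: store L5 := 16  bus=[BusRdX]  L5: P0=I P1=M P2=I  mem[L5]=20
8. P2: load  L0  bus=[BusRd,Flush]  L0: P0=I P1=S P2=S  mem[L0]=98
9. P2: store L4 := 75  bus=[BusRdX]  L4: P0=I P1=I P2=M  mem[L4]=50

bus = BusRd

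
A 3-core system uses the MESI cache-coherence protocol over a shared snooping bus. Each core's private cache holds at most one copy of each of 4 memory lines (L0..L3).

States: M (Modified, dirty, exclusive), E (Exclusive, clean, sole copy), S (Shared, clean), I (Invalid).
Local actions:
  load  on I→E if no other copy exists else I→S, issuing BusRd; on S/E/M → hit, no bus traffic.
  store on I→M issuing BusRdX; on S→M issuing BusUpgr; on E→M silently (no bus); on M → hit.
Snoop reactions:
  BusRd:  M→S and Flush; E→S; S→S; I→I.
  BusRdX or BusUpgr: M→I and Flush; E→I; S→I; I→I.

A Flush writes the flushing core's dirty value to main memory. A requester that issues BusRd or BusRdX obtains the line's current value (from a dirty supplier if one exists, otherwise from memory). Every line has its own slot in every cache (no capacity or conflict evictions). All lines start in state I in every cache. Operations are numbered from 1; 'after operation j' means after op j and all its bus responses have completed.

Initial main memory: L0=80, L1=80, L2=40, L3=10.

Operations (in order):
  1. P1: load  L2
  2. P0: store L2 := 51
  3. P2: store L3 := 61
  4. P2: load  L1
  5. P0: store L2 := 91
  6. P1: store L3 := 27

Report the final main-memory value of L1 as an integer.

1. P1: load  L2  bus=[BusRd]  L2: P0=I P1=E P2=I  mem[L2]=40
2. P0: store L2 := 51  bus=[BusRdX]  L2: P0=M P1=I P2=I  mem[L2]=40
3. P2: store L3 := 61  bus=[BusRdX]  L3: P0=I P1=I P2=M  mem[L3]=10
4. P2: load  L1  bus=[BusRd]  L1: P0=I P1=I P2=E  mem[L1]=80
5. P0: store L2 := 91  bus=[-]  L2: P0=M P1=I P2=I  mem[L2]=40
6. P1: store L3 := 27  bus=[BusRdX,Flush]  L3: P0=I P1=M P2=I  mem[L3]=61

memory[L1] = 80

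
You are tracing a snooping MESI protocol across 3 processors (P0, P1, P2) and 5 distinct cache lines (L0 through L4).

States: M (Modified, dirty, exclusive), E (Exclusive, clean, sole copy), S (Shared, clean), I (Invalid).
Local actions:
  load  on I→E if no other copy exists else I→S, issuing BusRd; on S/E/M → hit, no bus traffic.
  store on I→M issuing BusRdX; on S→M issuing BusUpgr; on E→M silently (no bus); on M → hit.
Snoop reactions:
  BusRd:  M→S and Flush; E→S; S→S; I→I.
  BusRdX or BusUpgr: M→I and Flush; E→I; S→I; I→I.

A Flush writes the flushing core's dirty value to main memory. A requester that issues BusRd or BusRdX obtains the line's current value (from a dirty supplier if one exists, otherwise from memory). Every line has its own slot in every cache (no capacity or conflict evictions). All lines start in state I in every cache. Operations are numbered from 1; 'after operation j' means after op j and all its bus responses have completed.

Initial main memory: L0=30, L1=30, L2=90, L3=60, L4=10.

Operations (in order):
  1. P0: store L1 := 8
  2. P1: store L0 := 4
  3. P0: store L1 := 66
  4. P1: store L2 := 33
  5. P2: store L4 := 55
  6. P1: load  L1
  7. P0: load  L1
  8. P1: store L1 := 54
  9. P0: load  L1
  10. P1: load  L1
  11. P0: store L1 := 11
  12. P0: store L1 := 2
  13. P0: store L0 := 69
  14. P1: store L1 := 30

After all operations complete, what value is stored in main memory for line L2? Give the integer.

memory[L2] = 90

step 1: P0: store L1 := 8  ⟶  MII  (L1)  txn=BusRdX  M[L1]=30
step 2: P1: store L0 := 4  ⟶  IMI  (L0)  txn=BusRdX  M[L0]=30
step 3: P0: store L1 := 66  ⟶  MII  (L1)  txn=∅  M[L1]=30
step 4: P1: store L2 := 33  ⟶  IMI  (L2)  txn=BusRdX  M[L2]=90
step 5: P2: store L4 := 55  ⟶  IIM  (L4)  txn=BusRdX  M[L4]=10
step 6: P1: load  L1  ⟶  SSI  (L1)  txn=BusRd+Flush  M[L1]=66
step 7: P0: load  L1  ⟶  SSI  (L1)  txn=∅  M[L1]=66
step 8: P1: store L1 := 54  ⟶  IMI  (L1)  txn=BusUpgr  M[L1]=66
step 9: P0: load  L1  ⟶  SSI  (L1)  txn=BusRd+Flush  M[L1]=54
step 10: P1: load  L1  ⟶  SSI  (L1)  txn=∅  M[L1]=54
step 11: P0: store L1 := 11  ⟶  MII  (L1)  txn=BusUpgr  M[L1]=54
step 12: P0: store L1 := 2  ⟶  MII  (L1)  txn=∅  M[L1]=54
step 13: P0: store L0 := 69  ⟶  MII  (L0)  txn=BusRdX+Flush  M[L0]=4
step 14: P1: store L1 := 30  ⟶  IMI  (L1)  txn=BusRdX+Flush  M[L1]=2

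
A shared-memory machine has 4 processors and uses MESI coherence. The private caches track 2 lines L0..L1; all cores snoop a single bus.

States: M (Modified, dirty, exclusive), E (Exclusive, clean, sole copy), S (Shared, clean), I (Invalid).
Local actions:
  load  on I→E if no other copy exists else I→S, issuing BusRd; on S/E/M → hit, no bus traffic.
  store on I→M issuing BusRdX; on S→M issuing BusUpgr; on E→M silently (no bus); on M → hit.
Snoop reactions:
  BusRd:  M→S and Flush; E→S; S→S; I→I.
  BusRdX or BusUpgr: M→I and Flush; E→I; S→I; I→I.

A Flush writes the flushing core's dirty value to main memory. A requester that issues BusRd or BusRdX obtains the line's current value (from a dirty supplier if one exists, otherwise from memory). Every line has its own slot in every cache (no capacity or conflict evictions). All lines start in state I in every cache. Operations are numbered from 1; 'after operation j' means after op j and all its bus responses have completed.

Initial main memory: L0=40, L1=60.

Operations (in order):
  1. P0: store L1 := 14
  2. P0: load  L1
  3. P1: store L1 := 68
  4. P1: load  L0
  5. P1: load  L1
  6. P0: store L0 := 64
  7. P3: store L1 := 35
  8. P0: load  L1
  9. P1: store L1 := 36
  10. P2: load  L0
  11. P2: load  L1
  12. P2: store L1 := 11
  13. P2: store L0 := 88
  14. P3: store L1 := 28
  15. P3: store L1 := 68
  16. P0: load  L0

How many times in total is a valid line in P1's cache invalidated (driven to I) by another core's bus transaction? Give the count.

  op1 P0: store L1 := 14 → M/I/I/I on L1; bus BusRdX; mem=60
  op2 P0: load  L1 → M/I/I/I on L1; bus (none); mem=60
  op3 P1: store L1 := 68 → I/M/I/I on L1; bus BusRdX Flush; mem=14
  op4 P1: load  L0 → I/E/I/I on L0; bus BusRd; mem=40
  op5 P1: load  L1 → I/M/I/I on L1; bus (none); mem=14
  op6 P0: store L0 := 64 → M/I/I/I on L0; bus BusRdX; mem=40
  op7 P3: store L1 := 35 → I/I/I/M on L1; bus BusRdX Flush; mem=68
  op8 P0: load  L1 → S/I/I/S on L1; bus BusRd Flush; mem=35
  op9 P1: store L1 := 36 → I/M/I/I on L1; bus BusRdX; mem=35
  op10 P2: load  L0 → S/I/S/I on L0; bus BusRd Flush; mem=64
  op11 P2: load  L1 → I/S/S/I on L1; bus BusRd Flush; mem=36
  op12 P2: store L1 := 11 → I/I/M/I on L1; bus BusUpgr; mem=36
  op13 P2: store L0 := 88 → I/I/M/I on L0; bus BusUpgr; mem=64
  op14 P3: store L1 := 28 → I/I/I/M on L1; bus BusRdX Flush; mem=11
  op15 P3: store L1 := 68 → I/I/I/M on L1; bus (none); mem=11
  op16 P0: load  L0 → S/I/S/I on L0; bus BusRd Flush; mem=88

invalidations = 3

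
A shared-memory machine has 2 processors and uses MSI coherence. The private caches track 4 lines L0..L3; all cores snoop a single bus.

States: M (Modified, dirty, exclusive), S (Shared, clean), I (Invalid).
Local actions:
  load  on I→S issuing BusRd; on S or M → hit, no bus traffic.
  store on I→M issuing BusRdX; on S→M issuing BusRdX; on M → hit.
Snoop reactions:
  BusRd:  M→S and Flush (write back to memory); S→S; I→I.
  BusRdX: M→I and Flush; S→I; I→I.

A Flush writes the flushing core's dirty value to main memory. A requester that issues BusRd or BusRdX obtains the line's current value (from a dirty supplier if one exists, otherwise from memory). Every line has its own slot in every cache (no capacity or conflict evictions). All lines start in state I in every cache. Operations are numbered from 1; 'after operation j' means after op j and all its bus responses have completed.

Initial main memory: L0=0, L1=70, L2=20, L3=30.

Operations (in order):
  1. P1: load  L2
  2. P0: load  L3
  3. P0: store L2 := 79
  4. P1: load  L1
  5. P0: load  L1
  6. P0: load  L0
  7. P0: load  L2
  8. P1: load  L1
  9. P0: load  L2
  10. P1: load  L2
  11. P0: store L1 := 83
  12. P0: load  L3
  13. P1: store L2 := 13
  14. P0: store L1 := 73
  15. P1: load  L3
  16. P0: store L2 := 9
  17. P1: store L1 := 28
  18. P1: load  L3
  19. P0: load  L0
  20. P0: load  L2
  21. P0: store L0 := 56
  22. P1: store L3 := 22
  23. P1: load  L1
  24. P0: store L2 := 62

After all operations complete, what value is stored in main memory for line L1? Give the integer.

  op1 P1: load  L2 → I/S on L2; bus BusRd; mem=20
  op2 P0: load  L3 → S/I on L3; bus BusRd; mem=30
  op3 P0: store L2 := 79 → M/I on L2; bus BusRdX; mem=20
  op4 P1: load  L1 → I/S on L1; bus BusRd; mem=70
  op5 P0: load  L1 → S/S on L1; bus BusRd; mem=70
  op6 P0: load  L0 → S/I on L0; bus BusRd; mem=0
  op7 P0: load  L2 → M/I on L2; bus (none); mem=20
  op8 P1: load  L1 → S/S on L1; bus (none); mem=70
  op9 P0: load  L2 → M/I on L2; bus (none); mem=20
  op10 P1: load  L2 → S/S on L2; bus BusRd Flush; mem=79
  op11 P0: store L1 := 83 → M/I on L1; bus BusRdX; mem=70
  op12 P0: load  L3 → S/I on L3; bus (none); mem=30
  op13 P1: store L2 := 13 → I/M on L2; bus BusRdX; mem=79
  op14 P0: store L1 := 73 → M/I on L1; bus (none); mem=70
  op15 P1: load  L3 → S/S on L3; bus BusRd; mem=30
  op16 P0: store L2 := 9 → M/I on L2; bus BusRdX Flush; mem=13
  op17 P1: store L1 := 28 → I/M on L1; bus BusRdX Flush; mem=73
  op18 P1: load  L3 → S/S on L3; bus (none); mem=30
  op19 P0: load  L0 → S/I on L0; bus (none); mem=0
  op20 P0: load  L2 → M/I on L2; bus (none); mem=13
  op21 P0: store L0 := 56 → M/I on L0; bus BusRdX; mem=0
  op22 P1: store L3 := 22 → I/M on L3; bus BusRdX; mem=30
  op23 P1: load  L1 → I/M on L1; bus (none); mem=73
  op24 P0: store L2 := 62 → M/I on L2; bus (none); mem=13

memory[L1] = 73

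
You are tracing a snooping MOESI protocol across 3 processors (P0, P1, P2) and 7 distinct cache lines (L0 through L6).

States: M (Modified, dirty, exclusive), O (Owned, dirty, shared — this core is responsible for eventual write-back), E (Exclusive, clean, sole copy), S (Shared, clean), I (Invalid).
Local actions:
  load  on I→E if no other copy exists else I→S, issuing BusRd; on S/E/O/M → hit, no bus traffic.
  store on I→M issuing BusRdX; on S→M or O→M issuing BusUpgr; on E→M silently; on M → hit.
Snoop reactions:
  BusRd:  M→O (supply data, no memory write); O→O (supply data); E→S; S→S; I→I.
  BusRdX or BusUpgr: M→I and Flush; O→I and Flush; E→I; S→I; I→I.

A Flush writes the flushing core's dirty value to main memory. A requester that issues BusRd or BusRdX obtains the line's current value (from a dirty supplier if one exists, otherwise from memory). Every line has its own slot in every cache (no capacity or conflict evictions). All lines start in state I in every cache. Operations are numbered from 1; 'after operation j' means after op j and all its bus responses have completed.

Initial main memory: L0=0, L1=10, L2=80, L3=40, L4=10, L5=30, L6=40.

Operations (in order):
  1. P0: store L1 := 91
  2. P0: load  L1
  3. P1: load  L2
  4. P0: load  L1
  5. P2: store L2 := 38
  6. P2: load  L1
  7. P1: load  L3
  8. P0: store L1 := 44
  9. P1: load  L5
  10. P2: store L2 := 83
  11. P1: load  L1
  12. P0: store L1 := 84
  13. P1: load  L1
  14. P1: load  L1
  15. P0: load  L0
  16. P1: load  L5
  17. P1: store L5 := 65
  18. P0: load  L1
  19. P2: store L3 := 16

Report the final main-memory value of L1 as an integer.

memory[L1] = 10

1. P0: store L1 := 91  bus=[BusRdX]  L1: P0=M P1=I P2=I  mem[L1]=10
2. P0: load  L1  bus=[-]  L1: P0=M P1=I P2=I  mem[L1]=10
3. P1: load  L2  bus=[BusRd]  L2: P0=I P1=E P2=I  mem[L2]=80
4. P0: load  L1  bus=[-]  L1: P0=M P1=I P2=I  mem[L1]=10
5. P2: store L2 := 38  bus=[BusRdX]  L2: P0=I P1=I P2=M  mem[L2]=80
6. P2: load  L1  bus=[BusRd]  L1: P0=O P1=I P2=S  mem[L1]=10
7. P1: load  L3  bus=[BusRd]  L3: P0=I P1=E P2=I  mem[L3]=40
8. P0: store L1 := 44  bus=[BusUpgr]  L1: P0=M P1=I P2=I  mem[L1]=10
9. P1: load  L5  bus=[BusRd]  L5: P0=I P1=E P2=I  mem[L5]=30
10. P2: store L2 := 83  bus=[-]  L2: P0=I P1=I P2=M  mem[L2]=80
11. P1: load  L1  bus=[BusRd]  L1: P0=O P1=S P2=I  mem[L1]=10
12. P0: store L1 := 84  bus=[BusUpgr]  L1: P0=M P1=I P2=I  mem[L1]=10
13. P1: load  L1  bus=[BusRd]  L1: P0=O P1=S P2=I  mem[L1]=10
14. P1: load  L1  bus=[-]  L1: P0=O P1=S P2=I  mem[L1]=10
15. P0: load  L0  bus=[BusRd]  L0: P0=E P1=I P2=I  mem[L0]=0
16. P1: load  L5  bus=[-]  L5: P0=I P1=E P2=I  mem[L5]=30
17. P1: store L5 := 65  bus=[-]  L5: P0=I P1=M P2=I  mem[L5]=30
18. P0: load  L1  bus=[-]  L1: P0=O P1=S P2=I  mem[L1]=10
19. P2: store L3 := 16  bus=[BusRdX]  L3: P0=I P1=I P2=M  mem[L3]=40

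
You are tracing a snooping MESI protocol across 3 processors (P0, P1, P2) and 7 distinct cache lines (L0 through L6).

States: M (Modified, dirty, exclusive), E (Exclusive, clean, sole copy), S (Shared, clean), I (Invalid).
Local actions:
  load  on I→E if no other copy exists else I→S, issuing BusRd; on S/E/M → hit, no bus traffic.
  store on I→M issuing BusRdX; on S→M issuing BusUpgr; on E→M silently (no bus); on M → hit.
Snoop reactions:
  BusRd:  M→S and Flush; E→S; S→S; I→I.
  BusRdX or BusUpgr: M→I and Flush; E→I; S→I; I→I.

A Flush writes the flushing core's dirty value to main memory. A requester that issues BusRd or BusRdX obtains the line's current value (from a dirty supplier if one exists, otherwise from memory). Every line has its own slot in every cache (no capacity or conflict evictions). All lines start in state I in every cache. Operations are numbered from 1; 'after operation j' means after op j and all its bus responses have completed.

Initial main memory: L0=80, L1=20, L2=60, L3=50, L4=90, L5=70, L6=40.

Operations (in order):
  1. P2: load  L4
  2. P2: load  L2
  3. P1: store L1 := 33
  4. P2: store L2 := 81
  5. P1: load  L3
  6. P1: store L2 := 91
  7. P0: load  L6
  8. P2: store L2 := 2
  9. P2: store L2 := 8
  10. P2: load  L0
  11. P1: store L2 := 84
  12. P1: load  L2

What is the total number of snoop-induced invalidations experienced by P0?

step 1: P2: load  L4  ⟶  IIE  (L4)  txn=BusRd  M[L4]=90
step 2: P2: load  L2  ⟶  IIE  (L2)  txn=BusRd  M[L2]=60
step 3: P1: store L1 := 33  ⟶  IMI  (L1)  txn=BusRdX  M[L1]=20
step 4: P2: store L2 := 81  ⟶  IIM  (L2)  txn=∅  M[L2]=60
step 5: P1: load  L3  ⟶  IEI  (L3)  txn=BusRd  M[L3]=50
step 6: P1: store L2 := 91  ⟶  IMI  (L2)  txn=BusRdX+Flush  M[L2]=81
step 7: P0: load  L6  ⟶  EII  (L6)  txn=BusRd  M[L6]=40
step 8: P2: store L2 := 2  ⟶  IIM  (L2)  txn=BusRdX+Flush  M[L2]=91
step 9: P2: store L2 := 8  ⟶  IIM  (L2)  txn=∅  M[L2]=91
step 10: P2: load  L0  ⟶  IIE  (L0)  txn=BusRd  M[L0]=80
step 11: P1: store L2 := 84  ⟶  IMI  (L2)  txn=BusRdX+Flush  M[L2]=8
step 12: P1: load  L2  ⟶  IMI  (L2)  txn=∅  M[L2]=8

invalidations = 0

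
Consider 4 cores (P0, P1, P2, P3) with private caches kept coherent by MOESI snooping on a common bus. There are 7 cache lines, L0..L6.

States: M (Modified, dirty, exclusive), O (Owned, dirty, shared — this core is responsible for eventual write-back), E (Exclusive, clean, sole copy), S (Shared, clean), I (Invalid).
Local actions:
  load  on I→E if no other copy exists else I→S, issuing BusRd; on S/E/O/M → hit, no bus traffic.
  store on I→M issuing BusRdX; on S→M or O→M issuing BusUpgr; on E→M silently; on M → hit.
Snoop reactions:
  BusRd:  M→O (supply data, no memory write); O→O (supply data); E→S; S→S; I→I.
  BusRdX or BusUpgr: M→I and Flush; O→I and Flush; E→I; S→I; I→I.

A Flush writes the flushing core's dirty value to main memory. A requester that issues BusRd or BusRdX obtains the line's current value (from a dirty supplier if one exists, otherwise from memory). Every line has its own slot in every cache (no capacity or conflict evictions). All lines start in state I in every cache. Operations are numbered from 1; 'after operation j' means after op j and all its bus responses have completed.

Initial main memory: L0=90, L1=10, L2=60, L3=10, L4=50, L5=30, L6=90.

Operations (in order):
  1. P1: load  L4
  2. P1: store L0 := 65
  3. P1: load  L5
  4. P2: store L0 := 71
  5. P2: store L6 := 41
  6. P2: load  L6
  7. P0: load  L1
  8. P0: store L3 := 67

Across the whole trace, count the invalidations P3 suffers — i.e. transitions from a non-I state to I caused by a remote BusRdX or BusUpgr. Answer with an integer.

invalidations = 0

1. P1: load  L4  bus=[BusRd]  L4: P0=I P1=E P2=I P3=I  mem[L4]=50
2. P1: store L0 := 65  bus=[BusRdX]  L0: P0=I P1=M P2=I P3=I  mem[L0]=90
3. P1: load  L5  bus=[BusRd]  L5: P0=I P1=E P2=I P3=I  mem[L5]=30
4. P2: store L0 := 71  bus=[BusRdX,Flush]  L0: P0=I P1=I P2=M P3=I  mem[L0]=65
5. P2: store L6 := 41  bus=[BusRdX]  L6: P0=I P1=I P2=M P3=I  mem[L6]=90
6. P2: load  L6  bus=[-]  L6: P0=I P1=I P2=M P3=I  mem[L6]=90
7. P0: load  L1  bus=[BusRd]  L1: P0=E P1=I P2=I P3=I  mem[L1]=10
8. P0: store L3 := 67  bus=[BusRdX]  L3: P0=M P1=I P2=I P3=I  mem[L3]=10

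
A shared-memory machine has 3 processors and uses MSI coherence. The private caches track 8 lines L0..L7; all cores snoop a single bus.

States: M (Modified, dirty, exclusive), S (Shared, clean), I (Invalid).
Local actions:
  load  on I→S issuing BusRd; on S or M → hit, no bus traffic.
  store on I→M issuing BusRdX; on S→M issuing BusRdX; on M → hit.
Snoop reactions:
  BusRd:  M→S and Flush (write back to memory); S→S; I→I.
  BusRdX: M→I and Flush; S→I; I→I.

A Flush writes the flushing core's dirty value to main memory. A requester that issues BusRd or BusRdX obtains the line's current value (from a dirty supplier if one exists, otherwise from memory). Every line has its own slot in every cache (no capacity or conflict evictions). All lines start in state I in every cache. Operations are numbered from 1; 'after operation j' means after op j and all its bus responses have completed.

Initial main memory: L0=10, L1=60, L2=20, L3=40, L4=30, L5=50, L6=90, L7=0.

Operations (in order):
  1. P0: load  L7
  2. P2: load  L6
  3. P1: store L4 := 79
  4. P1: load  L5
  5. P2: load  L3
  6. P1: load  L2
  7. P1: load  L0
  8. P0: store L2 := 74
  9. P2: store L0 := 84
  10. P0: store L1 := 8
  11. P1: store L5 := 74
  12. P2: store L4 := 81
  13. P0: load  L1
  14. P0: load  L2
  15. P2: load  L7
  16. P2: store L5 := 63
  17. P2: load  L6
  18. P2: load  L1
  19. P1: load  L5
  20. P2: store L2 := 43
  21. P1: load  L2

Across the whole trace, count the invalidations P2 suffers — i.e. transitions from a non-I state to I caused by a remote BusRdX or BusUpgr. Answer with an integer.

invalidations = 0

step 1: P0: load  L7  ⟶  SII  (L7)  txn=BusRd  M[L7]=0
step 2: P2: load  L6  ⟶  IIS  (L6)  txn=BusRd  M[L6]=90
step 3: P1: store L4 := 79  ⟶  IMI  (L4)  txn=BusRdX  M[L4]=30
step 4: P1: load  L5  ⟶  ISI  (L5)  txn=BusRd  M[L5]=50
step 5: P2: load  L3  ⟶  IIS  (L3)  txn=BusRd  M[L3]=40
step 6: P1: load  L2  ⟶  ISI  (L2)  txn=BusRd  M[L2]=20
step 7: P1: load  L0  ⟶  ISI  (L0)  txn=BusRd  M[L0]=10
step 8: P0: store L2 := 74  ⟶  MII  (L2)  txn=BusRdX  M[L2]=20
step 9: P2: store L0 := 84  ⟶  IIM  (L0)  txn=BusRdX  M[L0]=10
step 10: P0: store L1 := 8  ⟶  MII  (L1)  txn=BusRdX  M[L1]=60
step 11: P1: store L5 := 74  ⟶  IMI  (L5)  txn=BusRdX  M[L5]=50
step 12: P2: store L4 := 81  ⟶  IIM  (L4)  txn=BusRdX+Flush  M[L4]=79
step 13: P0: load  L1  ⟶  MII  (L1)  txn=∅  M[L1]=60
step 14: P0: load  L2  ⟶  MII  (L2)  txn=∅  M[L2]=20
step 15: P2: load  L7  ⟶  SIS  (L7)  txn=BusRd  M[L7]=0
step 16: P2: store L5 := 63  ⟶  IIM  (L5)  txn=BusRdX+Flush  M[L5]=74
step 17: P2: load  L6  ⟶  IIS  (L6)  txn=∅  M[L6]=90
step 18: P2: load  L1  ⟶  SIS  (L1)  txn=BusRd+Flush  M[L1]=8
step 19: P1: load  L5  ⟶  ISS  (L5)  txn=BusRd+Flush  M[L5]=63
step 20: P2: store L2 := 43  ⟶  IIM  (L2)  txn=BusRdX+Flush  M[L2]=74
step 21: P1: load  L2  ⟶  ISS  (L2)  txn=BusRd+Flush  M[L2]=43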